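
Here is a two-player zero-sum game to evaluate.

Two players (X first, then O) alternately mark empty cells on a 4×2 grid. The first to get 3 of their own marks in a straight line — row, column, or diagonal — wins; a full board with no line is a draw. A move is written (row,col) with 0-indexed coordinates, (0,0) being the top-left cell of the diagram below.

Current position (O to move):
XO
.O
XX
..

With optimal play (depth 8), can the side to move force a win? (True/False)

[XO/.O/XX/..] O move#1: (1,0):+0/XO/OO/XX/..*, (3,0):-1/XO/.O/XX/O., (3,1):-1/XO/.O/XX/.O
[XO/OO/XX/..] X move#2: (3,0):+0/XO/OO/XX/X.*, (3,1):+0/XO/OO/XX/.X
[XO/OO/XX/X.] O move#3: (3,1):+0/XO/OO/XX/XO*
[XO/OO/XX/XO] end (terminal +0, X#4); searched XO/.O/XX/.. to 8

O winning at [XO/.O/XX/..]: False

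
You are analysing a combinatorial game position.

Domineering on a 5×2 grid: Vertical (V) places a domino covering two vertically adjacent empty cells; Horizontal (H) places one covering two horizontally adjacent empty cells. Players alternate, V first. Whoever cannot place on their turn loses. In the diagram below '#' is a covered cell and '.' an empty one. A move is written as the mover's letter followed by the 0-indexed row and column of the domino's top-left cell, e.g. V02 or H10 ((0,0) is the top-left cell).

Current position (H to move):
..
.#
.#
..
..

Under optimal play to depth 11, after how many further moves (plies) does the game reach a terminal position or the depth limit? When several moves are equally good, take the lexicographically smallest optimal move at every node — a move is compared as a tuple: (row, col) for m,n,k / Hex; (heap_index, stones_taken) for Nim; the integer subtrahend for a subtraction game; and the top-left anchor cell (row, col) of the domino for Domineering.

[../.#/.#/../..] H move#1: H00:-1/##/.#/.#/../.., H30:+1/../.#/.#/##/..*, H40:+1/../.#/.#/../##
[../.#/.#/##/..] V move#2: V00:-1/#./##/.#/##/..*, V10:-1/../##/##/##/..
[#./##/.#/##/..] H move#3: H40:+1/#./##/.#/##/##*
[#./##/.#/##/##] end (terminal -1, V#4); searched ../.#/.#/../.. to 11

PV length from [../.#/.#/../..]: 3 plies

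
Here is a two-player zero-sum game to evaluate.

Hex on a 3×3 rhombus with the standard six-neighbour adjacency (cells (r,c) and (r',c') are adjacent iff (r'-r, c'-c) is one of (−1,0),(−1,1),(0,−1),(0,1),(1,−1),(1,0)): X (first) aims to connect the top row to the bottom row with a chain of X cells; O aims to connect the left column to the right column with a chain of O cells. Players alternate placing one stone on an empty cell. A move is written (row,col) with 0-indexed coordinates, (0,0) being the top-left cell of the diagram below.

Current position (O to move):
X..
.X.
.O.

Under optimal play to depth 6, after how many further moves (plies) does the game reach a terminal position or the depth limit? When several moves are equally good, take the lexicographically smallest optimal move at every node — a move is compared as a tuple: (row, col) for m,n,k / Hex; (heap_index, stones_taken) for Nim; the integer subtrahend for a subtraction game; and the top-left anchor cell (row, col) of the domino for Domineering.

PV length from [X../.X./.O.]: 5 plies

ply 1, O at X../.X./.O. | (0,1)=-1→XO./.X./.O.; (0,2)=-1→X.O/.X./.O.; (1,0)=-1→X../OX./.O.; (1,2)=-1→X../.XO/.O.; (2,0)=+1→X../.X./OO.*; (2,2)=-1→X../.X./.OO
ply 2, X at X../.X./OO. | (0,1)=-1→XX./.X./OO.*; (0,2)=-1→X.X/.X./OO.; (1,0)=-1→X../XX./OO.; (1,2)=-1→X../.XX/OO.; (2,2)=-1→X../.X./OOX
ply 3, O at XX./.X./OO. | (0,2)=+1→XXO/.X./OO.*; (1,0)=+1→XX./OX./OO.; (1,2)=+1→XX./.XO/OO.; (2,2)=+1→XX./.X./OOO
ply 4, X at XXO/.X./OO. | (1,0)=-1→XXO/XX./OO.*; (1,2)=-1→XXO/.XX/OO.; (2,2)=-1→XXO/.X./OOX
ply 5, O at XXO/XX./OO. | (1,2)=+1→XXO/XXO/OO.*; (2,2)=+1→XXO/XX./OOO
ply 6: XXO/XXO/OO. is terminal -1 (X); from X../.X./.O. depth 6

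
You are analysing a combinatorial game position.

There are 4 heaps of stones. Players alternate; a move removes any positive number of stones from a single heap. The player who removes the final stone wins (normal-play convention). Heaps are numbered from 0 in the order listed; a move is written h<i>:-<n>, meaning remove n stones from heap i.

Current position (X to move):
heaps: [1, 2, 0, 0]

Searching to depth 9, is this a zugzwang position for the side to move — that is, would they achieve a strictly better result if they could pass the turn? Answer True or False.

zugzwang((1,2,0,0), X) = False

p1 X@[(1,2,0,0)]: h0:-1[(0,2,0,0)]-1 h1:-1[(1,1,0,0)]+1* h1:-2[(1,0,0,0)]-1
p2 O@[(1,1,0,0)]: h0:-1[(0,1,0,0)]-1* h1:-1[(1,0,0,0)]-1
p3 X@[(0,1,0,0)]: h1:-1[(0,0,0,0)]+1*
p4 O@[(0,0,0,0)] terminal -1; root [(1,2,0,0)] d9
pass branch (O moves first from the same position):
  | p1 O@[(1,2,0,0)]: h0:-1[(0,2,0,0)]-1 h1:-1[(1,1,0,0)]+1* h1:-2[(1,0,0,0)]-1
  | p2 X@[(1,1,0,0)]: h0:-1[(0,1,0,0)]-1* h1:-1[(1,0,0,0)]-1
  | p3 O@[(0,1,0,0)]: h1:-1[(0,0,0,0)]+1*
  | p4 X@[(0,0,0,0)] terminal -1; root [(1,2,0,0)] d9
X moving scores +1; X passing scores -1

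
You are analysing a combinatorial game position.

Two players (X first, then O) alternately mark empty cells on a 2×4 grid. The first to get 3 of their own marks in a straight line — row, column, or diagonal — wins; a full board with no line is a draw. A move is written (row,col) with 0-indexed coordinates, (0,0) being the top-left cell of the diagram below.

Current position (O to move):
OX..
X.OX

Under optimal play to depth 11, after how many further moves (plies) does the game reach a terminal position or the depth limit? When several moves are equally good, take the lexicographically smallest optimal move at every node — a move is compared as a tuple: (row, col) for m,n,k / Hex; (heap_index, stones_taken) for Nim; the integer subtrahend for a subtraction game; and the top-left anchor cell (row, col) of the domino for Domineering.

[OX../X.OX] O move#1: (0,2):+0/OXO./X.OX*, (0,3):+0/OX.O/X.OX, (1,1):+0/OX../XOOX
[OXO./X.OX] X move#2: (0,3):+0/OXOX/X.OX*, (1,1):+0/OXO./XXOX
[OXOX/X.OX] O move#3: (1,1):+0/OXOX/XOOX*
[OXOX/XOOX] end (terminal +0, X#4); searched OX../X.OX to 11

PV length from [OX../X.OX]: 3 plies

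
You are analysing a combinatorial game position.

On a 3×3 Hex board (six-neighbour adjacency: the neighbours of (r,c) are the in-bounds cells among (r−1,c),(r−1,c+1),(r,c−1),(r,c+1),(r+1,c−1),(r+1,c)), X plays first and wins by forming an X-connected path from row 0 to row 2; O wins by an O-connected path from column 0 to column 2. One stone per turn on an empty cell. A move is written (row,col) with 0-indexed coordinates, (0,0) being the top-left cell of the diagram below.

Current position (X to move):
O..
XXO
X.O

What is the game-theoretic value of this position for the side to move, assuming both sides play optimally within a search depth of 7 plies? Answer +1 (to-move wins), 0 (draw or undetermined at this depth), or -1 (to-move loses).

[O../XXO/X.O] X move#1: (0,1):+1/OX./XXO/X.O*, (0,2):+1/O.X/XXO/X.O, (2,1):+1/O../XXO/XXO
[OX./XXO/X.O] end (terminal -1, O#2); searched O../XXO/X.O to 7

value(O../XXO/X.O, X) = +1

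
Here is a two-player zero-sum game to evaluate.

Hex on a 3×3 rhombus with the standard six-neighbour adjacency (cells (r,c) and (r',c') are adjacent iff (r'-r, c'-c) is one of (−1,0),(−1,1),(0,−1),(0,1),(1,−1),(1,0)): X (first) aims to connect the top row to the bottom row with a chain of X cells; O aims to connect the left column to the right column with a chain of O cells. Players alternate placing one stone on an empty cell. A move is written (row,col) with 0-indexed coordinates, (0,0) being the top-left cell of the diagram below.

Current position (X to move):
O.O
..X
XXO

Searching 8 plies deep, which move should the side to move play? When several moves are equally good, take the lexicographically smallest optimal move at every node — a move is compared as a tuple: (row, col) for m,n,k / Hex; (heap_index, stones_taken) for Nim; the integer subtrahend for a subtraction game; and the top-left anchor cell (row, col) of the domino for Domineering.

ply 1, X at O.O/..X/XXO | (0,1)=+1→OXO/..X/XXO*; (1,0)=-1→O.O/X.X/XXO; (1,1)=-1→O.O/.XX/XXO
ply 2, O at OXO/..X/XXO | (1,0)=-1→OXO/O.X/XXO*; (1,1)=-1→OXO/.OX/XXO
ply 3, X at OXO/O.X/XXO | (1,1)=+1→OXO/OXX/XXO*
ply 4: OXO/OXX/XXO is terminal -1 (O); from O.O/..X/XXO depth 8

X's best at [O.O/..X/XXO]: (0,1)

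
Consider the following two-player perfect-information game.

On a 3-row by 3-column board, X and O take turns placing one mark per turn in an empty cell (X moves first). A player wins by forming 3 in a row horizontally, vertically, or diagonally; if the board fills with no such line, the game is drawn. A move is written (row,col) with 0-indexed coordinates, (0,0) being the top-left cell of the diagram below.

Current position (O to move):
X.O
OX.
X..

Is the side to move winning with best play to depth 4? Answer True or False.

[X.O/OX./X..] O move#1: (0,1):-1/XOO/OX./X.., (1,2):-1/X.O/OXO/X.., (2,1):-1/X.O/OX./XO., (2,2):+0/X.O/OX./X.O*
[X.O/OX./X.O] X move#2: (0,1):-1/XXO/OX./X.O, (1,2):+0/X.O/OXX/X.O*, (2,1):-1/X.O/OX./XXO
[X.O/OXX/X.O] O move#3: (0,1):+0/XOO/OXX/X.O*, (2,1):+0/X.O/OXX/XOO
[XOO/OXX/X.O] X move#4: (2,1):+0/XOO/OXX/XXO*
[XOO/OXX/XXO] end (terminal +0, O#5); searched X.O/OX./X.. to 4

O winning at [X.O/OX./X..]: False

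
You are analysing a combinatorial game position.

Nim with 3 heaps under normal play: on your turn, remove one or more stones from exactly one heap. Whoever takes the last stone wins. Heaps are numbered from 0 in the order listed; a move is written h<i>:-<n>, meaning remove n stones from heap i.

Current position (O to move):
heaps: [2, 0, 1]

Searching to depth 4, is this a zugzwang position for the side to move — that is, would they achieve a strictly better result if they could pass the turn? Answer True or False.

ply 1, O at (2,0,1) | h0:-1=+1→(1,0,1)*; h0:-2=-1→(0,0,1); h2:-1=-1→(2,0,0)
ply 2, X at (1,0,1) | h0:-1=-1→(0,0,1)*; h2:-1=-1→(1,0,0)
ply 3, O at (0,0,1) | h2:-1=+1→(0,0,0)*
ply 4: (0,0,0) is terminal -1 (X); from (2,0,1) depth 4
if O skipped the turn, X would face:
~ ply 1, X at (2,0,1) | h0:-1=+1→(1,0,1)*; h0:-2=-1→(0,0,1); h2:-1=-1→(2,0,0)
~ ply 2, O at (1,0,1) | h0:-1=-1→(0,0,1)*; h2:-1=-1→(1,0,0)
~ ply 3, X at (0,0,1) | h2:-1=+1→(0,0,0)*
~ ply 4: (0,0,0) is terminal -1 (O); from (2,0,1) depth 4
compare (O): move=+1 vs pass=-1

zugzwang((2,0,1), O) = False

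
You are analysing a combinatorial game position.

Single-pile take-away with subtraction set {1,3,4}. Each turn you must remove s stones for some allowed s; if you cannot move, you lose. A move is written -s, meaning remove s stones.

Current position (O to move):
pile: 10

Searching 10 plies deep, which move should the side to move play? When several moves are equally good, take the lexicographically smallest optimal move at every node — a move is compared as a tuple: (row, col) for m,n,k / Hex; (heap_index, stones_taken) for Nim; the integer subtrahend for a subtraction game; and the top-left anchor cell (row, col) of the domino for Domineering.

[10] O move#1: -1:+1/9*, -3:+1/7, -4:-1/6
[9] X move#2: -1:-1/8*, -3:-1/6, -4:-1/5
[8] O move#3: -1:+1/7*, -3:-1/5, -4:-1/4
[7] X move#4: -1:-1/6*, -3:-1/4, -4:-1/3
[6] O move#5: -1:-1/5, -3:-1/3, -4:+1/2*
[2] X move#6: -1:-1/1*
[1] O move#7: -1:+1/0*
[0] end (terminal -1, X#8); searched 10 to 10

O's best at [10]: -1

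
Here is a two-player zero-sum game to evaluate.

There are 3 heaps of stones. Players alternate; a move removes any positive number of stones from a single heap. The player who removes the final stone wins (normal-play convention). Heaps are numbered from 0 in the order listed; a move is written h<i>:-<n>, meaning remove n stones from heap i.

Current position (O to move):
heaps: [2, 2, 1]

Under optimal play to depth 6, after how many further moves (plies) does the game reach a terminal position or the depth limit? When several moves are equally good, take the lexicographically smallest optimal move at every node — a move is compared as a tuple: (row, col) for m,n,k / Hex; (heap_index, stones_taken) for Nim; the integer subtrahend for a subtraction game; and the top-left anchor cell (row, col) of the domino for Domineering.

PV length from [(2,2,1)]: 5 plies

ply 1, O at (2,2,1) | h0:-1=-1→(1,2,1); h0:-2=-1→(0,2,1); h1:-1=-1→(2,1,1); h1:-2=-1→(2,0,1); h2:-1=+1→(2,2,0)*
ply 2, X at (2,2,0) | h0:-1=-1→(1,2,0)*; h0:-2=-1→(0,2,0); h1:-1=-1→(2,1,0); h1:-2=-1→(2,0,0)
ply 3, O at (1,2,0) | h0:-1=-1→(0,2,0); h1:-1=+1→(1,1,0)*; h1:-2=-1→(1,0,0)
ply 4, X at (1,1,0) | h0:-1=-1→(0,1,0)*; h1:-1=-1→(1,0,0)
ply 5, O at (0,1,0) | h1:-1=+1→(0,0,0)*
ply 6: (0,0,0) is terminal -1 (X); from (2,2,1) depth 6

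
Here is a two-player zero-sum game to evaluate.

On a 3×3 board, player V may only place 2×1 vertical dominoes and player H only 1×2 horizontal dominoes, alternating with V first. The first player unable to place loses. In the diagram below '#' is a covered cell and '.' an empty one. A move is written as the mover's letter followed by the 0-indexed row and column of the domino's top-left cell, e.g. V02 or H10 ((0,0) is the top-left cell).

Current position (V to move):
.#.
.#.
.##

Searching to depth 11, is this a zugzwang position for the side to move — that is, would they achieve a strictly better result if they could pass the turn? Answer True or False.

zugzwang(.#./.#./.##, V) = False

[.#./.#./.##] V move#1: V00:+1/##./##./.##*, V02:+1/.##/.##/.##, V10:+1/.#./##./###
[##./##./.##] end (terminal -1, H#2); searched .#./.#./.## to 11
if V skipped the turn, H would face:
~ [.#./.#./.##] end (terminal -1, H#1); searched .#./.#./.## to 11
compare (V): move=+1 vs pass=+1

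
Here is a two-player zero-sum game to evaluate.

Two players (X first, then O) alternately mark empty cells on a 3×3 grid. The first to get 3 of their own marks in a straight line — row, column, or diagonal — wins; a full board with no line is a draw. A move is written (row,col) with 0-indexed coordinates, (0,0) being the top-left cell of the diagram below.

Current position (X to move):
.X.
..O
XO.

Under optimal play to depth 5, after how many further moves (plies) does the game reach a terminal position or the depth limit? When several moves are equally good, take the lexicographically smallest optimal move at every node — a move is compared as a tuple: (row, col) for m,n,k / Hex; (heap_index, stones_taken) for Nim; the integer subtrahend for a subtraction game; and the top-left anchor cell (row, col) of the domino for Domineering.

[.X./..O/XO.] X move#1: (0,0):+1/XX./..O/XO.*, (0,2):+1/.XX/..O/XO., (1,0):+0/.X./X.O/XO., (1,1):+0/.X./.XO/XO., (2,2):+0/.X./..O/XOX
[XX./..O/XO.] O move#2: (0,2):-1/XXO/..O/XO.*, (1,0):-1/XX./O.O/XO., (1,1):-1/XX./.OO/XO., (2,2):-1/XX./..O/XOO
[XXO/..O/XO.] X move#3: (1,0):+1/XXO/X.O/XO.*, (1,1):-1/XXO/.XO/XO., (2,2):+1/XXO/..O/XOX
[XXO/X.O/XO.] end (terminal -1, O#4); searched .X./..O/XO. to 5

PV length from [.X./..O/XO.]: 3 plies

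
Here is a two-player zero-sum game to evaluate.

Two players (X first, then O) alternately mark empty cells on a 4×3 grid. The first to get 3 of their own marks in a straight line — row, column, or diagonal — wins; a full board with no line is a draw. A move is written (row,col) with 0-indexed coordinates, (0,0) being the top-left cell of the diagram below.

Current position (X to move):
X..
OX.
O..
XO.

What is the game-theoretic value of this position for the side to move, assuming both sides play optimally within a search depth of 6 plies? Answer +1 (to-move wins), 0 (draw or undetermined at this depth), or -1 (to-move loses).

value(X../OX./O../XO., X) = +1

[X../OX./O../XO.] X move#1: (0,1):+1/XX./OX./O../XO.*, (0,2):+1/X.X/OX./O../XO., (1,2):+1/X../OXX/O../XO., (2,1):+1/X../OX./OX./XO., (2,2):+1/X../OX./O.X/XO., (3,2):+1/X../OX./O../XOX
[XX./OX./O../XO.] O move#2: (0,2):-1/XXO/OX./O../XO.*, (1,2):-1/XX./OXO/O../XO., (2,1):-1/XX./OX./OO./XO., (2,2):-1/XX./OX./O.O/XO., (3,2):-1/XX./OX./O../XOO
[XXO/OX./O../XO.] X move#3: (1,2):+1/XXO/OXX/O../XO.*, (2,1):+1/XXO/OX./OX./XO., (2,2):+1/XXO/OX./O.X/XO., (3,2):+1/XXO/OX./O../XOX
[XXO/OXX/O../XO.] O move#4: (2,1):-1/XXO/OXX/OO./XO.*, (2,2):-1/XXO/OXX/O.O/XO., (3,2):-1/XXO/OXX/O../XOO
[XXO/OXX/OO./XO.] X move#5: (2,2):+1/XXO/OXX/OOX/XO.*, (3,2):-1/XXO/OXX/OO./XOX
[XXO/OXX/OOX/XO.] end (terminal -1, O#6); searched X../OX./O../XO. to 6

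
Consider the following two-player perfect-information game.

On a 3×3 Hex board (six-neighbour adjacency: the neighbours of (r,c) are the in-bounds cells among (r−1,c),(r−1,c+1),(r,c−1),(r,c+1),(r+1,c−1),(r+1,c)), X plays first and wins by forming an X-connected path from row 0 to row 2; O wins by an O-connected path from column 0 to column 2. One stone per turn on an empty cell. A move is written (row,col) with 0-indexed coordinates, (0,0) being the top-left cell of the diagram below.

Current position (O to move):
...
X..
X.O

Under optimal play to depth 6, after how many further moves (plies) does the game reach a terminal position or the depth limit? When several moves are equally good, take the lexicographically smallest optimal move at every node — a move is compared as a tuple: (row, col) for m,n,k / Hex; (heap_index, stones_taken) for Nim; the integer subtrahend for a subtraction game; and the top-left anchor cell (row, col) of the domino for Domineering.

PV length from [.../X../X.O]: 2 plies

p1 O@[.../X../X.O]: (0,0)[O../X../X.O]-1* (0,1)[.O./X../X.O]-1 (0,2)[..O/X../X.O]-1 (1,1)[.../XO./X.O]-1 (1,2)[.../X.O/X.O]-1 (2,1)[.../X../XOO]-1
p2 X@[O../X../X.O]: (0,1)[OX./X../X.O]+1* (0,2)[O.X/X../X.O]+1 (1,1)[O../XX./X.O]+1 (1,2)[O../X.X/X.O]+1 (2,1)[O../X../XXO]+1
p3 O@[OX./X../X.O] terminal -1; root [.../X../X.O] d6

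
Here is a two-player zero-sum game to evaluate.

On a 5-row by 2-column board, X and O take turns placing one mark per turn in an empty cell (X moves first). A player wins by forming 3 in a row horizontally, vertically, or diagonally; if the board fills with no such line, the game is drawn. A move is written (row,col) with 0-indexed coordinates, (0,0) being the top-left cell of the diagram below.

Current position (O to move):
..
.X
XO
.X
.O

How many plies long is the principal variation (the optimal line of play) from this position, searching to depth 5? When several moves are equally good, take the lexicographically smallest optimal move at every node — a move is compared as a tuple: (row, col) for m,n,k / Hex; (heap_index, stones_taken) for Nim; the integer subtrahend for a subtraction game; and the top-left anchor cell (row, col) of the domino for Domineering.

p1 O@[../.X/XO/.X/.O]: (0,0)[O./.X/XO/.X/.O]-1 (0,1)[.O/.X/XO/.X/.O]-1 (1,0)[../OX/XO/.X/.O]+0* (3,0)[../.X/XO/OX/.O]+0 (4,0)[../.X/XO/.X/OO]-1
p2 X@[../OX/XO/.X/.O]: (0,0)[X./OX/XO/.X/.O]+0* (0,1)[.X/OX/XO/.X/.O]+0 (3,0)[../OX/XO/XX/.O]+0 (4,0)[../OX/XO/.X/XO]+0
p3 O@[X./OX/XO/.X/.O]: (0,1)[XO/OX/XO/.X/.O]+0* (3,0)[X./OX/XO/OX/.O]+0 (4,0)[X./OX/XO/.X/OO]+0
p4 X@[XO/OX/XO/.X/.O]: (3,0)[XO/OX/XO/XX/.O]+0* (4,0)[XO/OX/XO/.X/XO]+0
p5 O@[XO/OX/XO/XX/.O]: (4,0)[XO/OX/XO/XX/OO]+0*
p6 X@[XO/OX/XO/XX/OO] terminal +0; root [../.X/XO/.X/.O] d5

PV length from [../.X/XO/.X/.O]: 5 plies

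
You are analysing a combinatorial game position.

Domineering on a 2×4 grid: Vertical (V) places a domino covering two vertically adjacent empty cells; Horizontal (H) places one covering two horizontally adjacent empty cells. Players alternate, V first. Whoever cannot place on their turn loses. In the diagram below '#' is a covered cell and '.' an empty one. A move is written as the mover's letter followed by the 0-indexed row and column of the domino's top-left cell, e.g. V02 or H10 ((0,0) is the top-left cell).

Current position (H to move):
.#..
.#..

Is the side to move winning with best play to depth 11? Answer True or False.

ply 1, H at .#../.#.. | H02=+1→.###/.#..*; H12=+1→.#../.###
ply 2, V at .###/.#.. | V00=-1→####/##..*
ply 3, H at ####/##.. | H12=+1→####/####*
ply 4: ####/#### is terminal -1 (V); from .#../.#.. depth 11

H winning at [.#../.#..]: True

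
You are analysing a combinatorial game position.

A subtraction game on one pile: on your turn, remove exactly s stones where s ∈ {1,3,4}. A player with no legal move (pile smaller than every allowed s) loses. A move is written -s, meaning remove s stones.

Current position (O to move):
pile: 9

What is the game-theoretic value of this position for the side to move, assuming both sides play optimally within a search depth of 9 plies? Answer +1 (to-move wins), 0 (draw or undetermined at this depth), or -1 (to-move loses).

value(9, O) = -1

p1 O@[9]: -1[8]-1* -3[6]-1 -4[5]-1
p2 X@[8]: -1[7]+1* -3[5]-1 -4[4]-1
p3 O@[7]: -1[6]-1* -3[4]-1 -4[3]-1
p4 X@[6]: -1[5]-1 -3[3]-1 -4[2]+1*
p5 O@[2]: -1[1]-1*
p6 X@[1]: -1[0]+1*
p7 O@[0] terminal -1; root [9] d9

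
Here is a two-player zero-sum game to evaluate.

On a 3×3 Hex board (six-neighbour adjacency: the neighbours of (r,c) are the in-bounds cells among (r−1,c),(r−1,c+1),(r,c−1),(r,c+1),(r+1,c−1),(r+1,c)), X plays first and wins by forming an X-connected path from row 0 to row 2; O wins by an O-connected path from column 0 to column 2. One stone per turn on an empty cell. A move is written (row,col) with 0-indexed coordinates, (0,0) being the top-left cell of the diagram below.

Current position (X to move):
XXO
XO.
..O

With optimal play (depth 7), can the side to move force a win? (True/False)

[XXO/XO./..O] X move#1: (1,2):-1/XXO/XOX/..O, (2,0):+1/XXO/XO./X.O*, (2,1):-1/XXO/XO./.XO
[XXO/XO./X.O] end (terminal -1, O#2); searched XXO/XO./..O to 7

X winning at [XXO/XO./..O]: True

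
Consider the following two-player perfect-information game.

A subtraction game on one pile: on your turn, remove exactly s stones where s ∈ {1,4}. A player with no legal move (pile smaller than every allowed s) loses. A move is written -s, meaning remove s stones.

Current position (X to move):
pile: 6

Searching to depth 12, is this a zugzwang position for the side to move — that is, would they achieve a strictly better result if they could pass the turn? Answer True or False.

p1 X@[6]: -1[5]+1* -4[2]+1
p2 O@[5]: -1[4]-1* -4[1]-1
p3 X@[4]: -1[3]-1 -4[0]+1*
p4 O@[0] terminal -1; root [6] d12
if X skipped the turn, O would face:
~ p1 O@[6]: -1[5]+1* -4[2]+1
~ p2 X@[5]: -1[4]-1* -4[1]-1
~ p3 O@[4]: -1[3]-1 -4[0]+1*
~ p4 X@[0] terminal -1; root [6] d12
compare (X): move=+1 vs pass=-1

zugzwang(6, X) = False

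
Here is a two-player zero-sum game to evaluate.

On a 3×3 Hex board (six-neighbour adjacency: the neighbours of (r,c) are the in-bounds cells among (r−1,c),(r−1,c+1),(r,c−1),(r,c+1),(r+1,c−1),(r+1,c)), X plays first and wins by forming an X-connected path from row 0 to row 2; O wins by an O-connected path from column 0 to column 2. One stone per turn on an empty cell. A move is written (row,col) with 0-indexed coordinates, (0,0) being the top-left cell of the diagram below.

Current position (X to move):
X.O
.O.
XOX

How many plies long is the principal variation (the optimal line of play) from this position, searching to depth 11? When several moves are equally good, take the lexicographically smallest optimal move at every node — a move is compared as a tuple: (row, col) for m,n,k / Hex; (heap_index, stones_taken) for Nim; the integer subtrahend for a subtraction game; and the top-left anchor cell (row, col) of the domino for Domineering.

[X.O/.O./XOX] X move#1: (0,1):-1/XXO/.O./XOX, (1,0):+1/X.O/XO./XOX*, (1,2):-1/X.O/.OX/XOX
[X.O/XO./XOX] end (terminal -1, O#2); searched X.O/.O./XOX to 11

PV length from [X.O/.O./XOX]: 1 ply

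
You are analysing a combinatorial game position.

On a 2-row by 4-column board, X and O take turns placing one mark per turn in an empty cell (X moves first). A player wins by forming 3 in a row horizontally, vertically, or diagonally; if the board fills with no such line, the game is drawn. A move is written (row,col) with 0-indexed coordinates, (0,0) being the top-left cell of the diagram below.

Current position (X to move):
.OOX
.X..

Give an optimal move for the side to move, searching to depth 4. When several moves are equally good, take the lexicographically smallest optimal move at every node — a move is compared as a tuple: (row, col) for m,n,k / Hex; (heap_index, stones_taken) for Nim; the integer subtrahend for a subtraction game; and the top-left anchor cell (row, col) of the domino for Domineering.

X's best at [.OOX/.X..]: (0,0)

ply 1, X at .OOX/.X.. | (0,0)=+0→XOOX/.X..*; (1,0)=-1→.OOX/XX..; (1,2)=-1→.OOX/.XX.; (1,3)=-1→.OOX/.X.X
ply 2, O at XOOX/.X.. | (1,0)=+0→XOOX/OX..*; (1,2)=+0→XOOX/.XO.; (1,3)=+0→XOOX/.X.O
ply 3, X at XOOX/OX.. | (1,2)=+0→XOOX/OXX.*; (1,3)=+0→XOOX/OX.X
ply 4, O at XOOX/OXX. | (1,3)=+0→XOOX/OXXO*
ply 5: XOOX/OXXO is terminal +0 (X); from .OOX/.X.. depth 4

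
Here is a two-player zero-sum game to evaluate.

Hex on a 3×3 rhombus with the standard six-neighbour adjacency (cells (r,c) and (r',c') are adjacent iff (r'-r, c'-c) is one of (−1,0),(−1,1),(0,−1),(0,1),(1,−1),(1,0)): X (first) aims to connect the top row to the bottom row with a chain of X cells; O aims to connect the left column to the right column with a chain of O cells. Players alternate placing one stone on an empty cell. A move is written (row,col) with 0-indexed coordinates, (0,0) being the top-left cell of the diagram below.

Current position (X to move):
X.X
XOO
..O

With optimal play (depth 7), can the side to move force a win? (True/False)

[X.X/XOO/..O] X move#1: (0,1):-1/XXX/XOO/..O, (2,0):+1/X.X/XOO/X.O*, (2,1):-1/X.X/XOO/.XO
[X.X/XOO/X.O] end (terminal -1, O#2); searched X.X/XOO/..O to 7

X winning at [X.X/XOO/..O]: True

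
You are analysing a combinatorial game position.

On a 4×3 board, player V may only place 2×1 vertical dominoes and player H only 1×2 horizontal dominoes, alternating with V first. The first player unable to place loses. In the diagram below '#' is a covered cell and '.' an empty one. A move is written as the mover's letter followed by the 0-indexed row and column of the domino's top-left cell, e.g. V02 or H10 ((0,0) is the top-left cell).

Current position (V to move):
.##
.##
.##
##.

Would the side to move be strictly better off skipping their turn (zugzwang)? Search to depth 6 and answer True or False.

zugzwang(.##/.##/.##/##., V) = False

p1 V@[.##/.##/.##/##.]: V00[###/###/.##/##.]+1* V10[.##/###/###/##.]+1
p2 H@[###/###/.##/##.] terminal -1; root [.##/.##/.##/##.] d6
suppose V passes — search the same position with H to move:
pass> p1 H@[.##/.##/.##/##.] terminal -1; root [.##/.##/.##/##.] d6
for V: play +1, pass +1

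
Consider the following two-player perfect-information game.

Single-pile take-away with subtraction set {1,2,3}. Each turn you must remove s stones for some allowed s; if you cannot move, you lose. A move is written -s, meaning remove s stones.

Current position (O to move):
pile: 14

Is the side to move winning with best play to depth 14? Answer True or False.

[14] O move#1: -1:-1/13, -2:+1/12*, -3:-1/11
[12] X move#2: -1:-1/11*, -2:-1/10, -3:-1/9
[11] O move#3: -1:-1/10, -2:-1/9, -3:+1/8*
[8] X move#4: -1:-1/7*, -2:-1/6, -3:-1/5
[7] O move#5: -1:-1/6, -2:-1/5, -3:+1/4*
[4] X move#6: -1:-1/3*, -2:-1/2, -3:-1/1
[3] O move#7: -1:-1/2, -2:-1/1, -3:+1/0*
[0] end (terminal -1, X#8); searched 14 to 14

O winning at [14]: True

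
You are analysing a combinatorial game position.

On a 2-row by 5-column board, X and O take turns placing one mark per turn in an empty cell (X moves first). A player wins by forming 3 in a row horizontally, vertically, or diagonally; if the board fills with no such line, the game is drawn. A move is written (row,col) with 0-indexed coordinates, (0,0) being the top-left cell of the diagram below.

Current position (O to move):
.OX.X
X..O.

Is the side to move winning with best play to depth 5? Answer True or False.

[.OX.X/X..O.] O move#1: (0,0):-1/OOX.X/X..O., (0,3):+0/.OXOX/X..O.*, (1,1):-1/.OX.X/XO.O., (1,2):-1/.OX.X/X.OO., (1,4):-1/.OX.X/X..OO
[.OXOX/X..O.] X move#2: (0,0):-1/XOXOX/X..O., (1,1):+0/.OXOX/XX.O.*, (1,2):+0/.OXOX/X.XO., (1,4):+0/.OXOX/X..OX
[.OXOX/XX.O.] O move#3: (0,0):-1/OOXOX/XX.O., (1,2):+0/.OXOX/XXOO.*, (1,4):-1/.OXOX/XX.OO
[.OXOX/XXOO.] X move#4: (0,0):-1/XOXOX/XXOO., (1,4):+0/.OXOX/XXOOX*
[.OXOX/XXOOX] O move#5: (0,0):+0/OOXOX/XXOOX*
[OOXOX/XXOOX] end (terminal +0, X#6); searched .OX.X/X..O. to 5

O winning at [.OX.X/X..O.]: False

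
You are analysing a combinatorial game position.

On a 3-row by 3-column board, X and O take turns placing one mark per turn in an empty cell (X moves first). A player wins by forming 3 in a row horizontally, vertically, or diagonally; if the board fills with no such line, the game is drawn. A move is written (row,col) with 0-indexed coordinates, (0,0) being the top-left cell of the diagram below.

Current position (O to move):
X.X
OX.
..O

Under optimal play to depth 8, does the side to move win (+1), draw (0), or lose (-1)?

value(X.X/OX./..O, O) = -1

p1 O@[X.X/OX./..O]: (0,1)[XOX/OX./..O]-1* (1,2)[X.X/OXO/..O]-1 (2,0)[X.X/OX./O.O]-1 (2,1)[X.X/OX./.OO]-1
p2 X@[XOX/OX./..O]: (1,2)[XOX/OXX/..O]+0 (2,0)[XOX/OX./X.O]+1* (2,1)[XOX/OX./.XO]+0
p3 O@[XOX/OX./X.O] terminal -1; root [X.X/OX./..O] d8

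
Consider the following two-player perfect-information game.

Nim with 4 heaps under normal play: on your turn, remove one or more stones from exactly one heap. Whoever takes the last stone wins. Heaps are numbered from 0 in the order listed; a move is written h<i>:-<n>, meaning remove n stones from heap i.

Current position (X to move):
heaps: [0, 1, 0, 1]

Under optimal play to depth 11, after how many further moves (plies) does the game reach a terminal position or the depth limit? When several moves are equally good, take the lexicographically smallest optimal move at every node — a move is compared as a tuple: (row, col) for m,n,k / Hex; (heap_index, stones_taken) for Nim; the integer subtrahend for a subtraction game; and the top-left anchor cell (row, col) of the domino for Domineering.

PV length from [(0,1,0,1)]: 2 plies

ply 1, X at (0,1,0,1) | h1:-1=-1→(0,0,0,1)*; h3:-1=-1→(0,1,0,0)
ply 2, O at (0,0,0,1) | h3:-1=+1→(0,0,0,0)*
ply 3: (0,0,0,0) is terminal -1 (X); from (0,1,0,1) depth 11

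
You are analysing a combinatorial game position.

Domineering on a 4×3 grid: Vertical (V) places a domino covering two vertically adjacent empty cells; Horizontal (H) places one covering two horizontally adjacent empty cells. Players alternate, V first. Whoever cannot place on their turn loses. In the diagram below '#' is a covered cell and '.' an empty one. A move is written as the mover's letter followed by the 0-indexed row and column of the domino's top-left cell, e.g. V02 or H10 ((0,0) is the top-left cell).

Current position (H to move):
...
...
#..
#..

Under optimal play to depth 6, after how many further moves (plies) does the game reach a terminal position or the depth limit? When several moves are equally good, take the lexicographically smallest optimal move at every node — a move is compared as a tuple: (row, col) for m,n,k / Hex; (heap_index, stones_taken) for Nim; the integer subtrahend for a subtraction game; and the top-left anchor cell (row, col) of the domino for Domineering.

p1 H@[.../.../#../#..]: H00[##./.../#../#..]-1* H01[.##/.../#../#..]-1 H10[.../##./#../#..]-1 H11[.../.##/#../#..]-1 H21[.../.../###/#..]-1 H31[.../.../#../###]-1
p2 V@[##./.../#../#..]: V02[###/..#/#../#..]-1 V11[##./.#./##./#..]+1* V12[##./..#/#.#/#..]+1 V21[##./.../##./##.]+1 V22[##./.../#.#/#.#]+1
p3 H@[##./.#./##./#..]: H31[##./.#./##./###]-1*
p4 V@[##./.#./##./###]: V02[###/.##/##./###]+1* V12[##./.##/###/###]+1
p5 H@[###/.##/##./###] terminal -1; root [.../.../#../#..] d6

PV length from [.../.../#../#..]: 4 plies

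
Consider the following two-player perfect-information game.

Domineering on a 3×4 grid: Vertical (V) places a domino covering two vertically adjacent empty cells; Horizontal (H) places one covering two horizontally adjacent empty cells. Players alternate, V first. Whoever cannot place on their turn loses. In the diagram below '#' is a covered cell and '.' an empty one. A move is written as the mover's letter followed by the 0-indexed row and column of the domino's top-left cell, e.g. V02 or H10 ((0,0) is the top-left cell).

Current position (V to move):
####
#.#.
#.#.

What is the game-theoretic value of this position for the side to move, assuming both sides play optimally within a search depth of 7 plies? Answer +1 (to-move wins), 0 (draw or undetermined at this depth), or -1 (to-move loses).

[####/#.#./#.#.] V move#1: V11:+1/####/###./###.*, V13:+1/####/#.##/#.##
[####/###./###.] end (terminal -1, H#2); searched ####/#.#./#.#. to 7

value(####/#.#./#.#., V) = +1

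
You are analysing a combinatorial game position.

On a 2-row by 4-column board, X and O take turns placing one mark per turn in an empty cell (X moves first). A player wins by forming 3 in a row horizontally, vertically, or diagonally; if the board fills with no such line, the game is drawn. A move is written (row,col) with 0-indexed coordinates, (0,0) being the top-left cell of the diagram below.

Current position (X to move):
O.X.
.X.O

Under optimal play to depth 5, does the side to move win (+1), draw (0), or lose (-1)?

value(O.X./.X.O, X) = 0

[O.X./.X.O] X move#1: (0,1):+0/OXX./.X.O*, (0,3):+0/O.XX/.X.O, (1,0):+0/O.X./XX.O, (1,2):+0/O.X./.XXO
[OXX./.X.O] O move#2: (0,3):+0/OXXO/.X.O*, (1,0):-1/OXX./OX.O, (1,2):-1/OXX./.XOO
[OXXO/.X.O] X move#3: (1,0):+0/OXXO/XX.O*, (1,2):+0/OXXO/.XXO
[OXXO/XX.O] O move#4: (1,2):+0/OXXO/XXOO*
[OXXO/XXOO] end (terminal +0, X#5); searched O.X./.X.O to 5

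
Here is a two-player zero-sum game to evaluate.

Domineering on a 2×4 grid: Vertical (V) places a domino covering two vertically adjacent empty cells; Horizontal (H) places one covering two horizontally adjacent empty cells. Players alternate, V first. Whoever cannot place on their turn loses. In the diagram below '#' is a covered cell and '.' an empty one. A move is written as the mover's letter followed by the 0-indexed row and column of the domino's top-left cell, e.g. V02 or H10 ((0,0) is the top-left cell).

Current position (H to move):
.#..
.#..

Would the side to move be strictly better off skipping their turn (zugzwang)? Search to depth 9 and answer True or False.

zugzwang(.#../.#.., H) = False

p1 H@[.#../.#..]: H02[.###/.#..]+1* H12[.#../.###]+1
p2 V@[.###/.#..]: V00[####/##..]-1*
p3 H@[####/##..]: H12[####/####]+1*
p4 V@[####/####] terminal -1; root [.#../.#..] d9
if H skipped the turn, V would face:
~ p1 V@[.#../.#..]: V00[##../##..]-1 V02[.##./.##.]+1* V03[.#.#/.#.#]+1
~ p2 H@[.##./.##.] terminal -1; root [.#../.#..] d9
compare (H): move=+1 vs pass=-1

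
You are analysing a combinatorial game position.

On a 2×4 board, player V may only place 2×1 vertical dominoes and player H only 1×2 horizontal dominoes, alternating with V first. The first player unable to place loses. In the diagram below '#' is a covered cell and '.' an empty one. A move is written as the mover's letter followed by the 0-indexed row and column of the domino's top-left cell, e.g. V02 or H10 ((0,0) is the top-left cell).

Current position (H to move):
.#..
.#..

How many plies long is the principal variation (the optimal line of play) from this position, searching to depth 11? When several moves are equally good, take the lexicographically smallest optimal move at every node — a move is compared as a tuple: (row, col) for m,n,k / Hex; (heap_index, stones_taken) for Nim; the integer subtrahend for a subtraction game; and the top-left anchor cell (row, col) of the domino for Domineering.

ply 1, H at .#../.#.. | H02=+1→.###/.#..*; H12=+1→.#../.###
ply 2, V at .###/.#.. | V00=-1→####/##..*
ply 3, H at ####/##.. | H12=+1→####/####*
ply 4: ####/#### is terminal -1 (V); from .#../.#.. depth 11

PV length from [.#../.#..]: 3 plies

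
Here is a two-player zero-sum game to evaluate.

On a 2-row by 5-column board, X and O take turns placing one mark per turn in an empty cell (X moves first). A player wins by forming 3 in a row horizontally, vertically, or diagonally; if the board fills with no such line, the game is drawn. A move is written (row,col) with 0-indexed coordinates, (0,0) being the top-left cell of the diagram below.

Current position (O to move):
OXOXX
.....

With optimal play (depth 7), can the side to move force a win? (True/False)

O winning at [OXOXX/.....]: False

ply 1, O at OXOXX/..... | (1,0)=+0→OXOXX/O....*; (1,1)=+0→OXOXX/.O...; (1,2)=+0→OXOXX/..O..; (1,3)=+0→OXOXX/...O.; (1,4)=+0→OXOXX/....O
ply 2, X at OXOXX/O.... | (1,1)=+0→OXOXX/OX...*; (1,2)=+0→OXOXX/O.X..; (1,3)=+0→OXOXX/O..X.; (1,4)=+0→OXOXX/O...X
ply 3, O at OXOXX/OX... | (1,2)=+0→OXOXX/OXO..*; (1,3)=+0→OXOXX/OX.O.; (1,4)=+0→OXOXX/OX..O
ply 4, X at OXOXX/OXO.. | (1,3)=+0→OXOXX/OXOX.*; (1,4)=+0→OXOXX/OXO.X
ply 5, O at OXOXX/OXOX. | (1,4)=+0→OXOXX/OXOXO*
ply 6: OXOXX/OXOXO is terminal +0 (X); from OXOXX/..... depth 7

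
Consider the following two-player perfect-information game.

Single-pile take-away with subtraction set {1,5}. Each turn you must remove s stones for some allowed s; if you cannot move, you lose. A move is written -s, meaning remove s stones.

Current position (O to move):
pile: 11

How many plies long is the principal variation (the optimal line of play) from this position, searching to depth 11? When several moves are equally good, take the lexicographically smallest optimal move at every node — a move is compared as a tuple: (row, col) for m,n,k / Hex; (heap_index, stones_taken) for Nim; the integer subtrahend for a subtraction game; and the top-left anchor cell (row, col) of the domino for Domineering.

[11] O move#1: -1:+1/10*, -5:+1/6
[10] X move#2: -1:-1/9*, -5:-1/5
[9] O move#3: -1:+1/8*, -5:+1/4
[8] X move#4: -1:-1/7*, -5:-1/3
[7] O move#5: -1:+1/6*, -5:+1/2
[6] X move#6: -1:-1/5*, -5:-1/1
[5] O move#7: -1:+1/4*, -5:+1/0
[4] X move#8: -1:-1/3*
[3] O move#9: -1:+1/2*
[2] X move#10: -1:-1/1*
[1] O move#11: -1:+1/0*
[0] end (terminal -1, X#12); searched 11 to 11

PV length from [11]: 11 plies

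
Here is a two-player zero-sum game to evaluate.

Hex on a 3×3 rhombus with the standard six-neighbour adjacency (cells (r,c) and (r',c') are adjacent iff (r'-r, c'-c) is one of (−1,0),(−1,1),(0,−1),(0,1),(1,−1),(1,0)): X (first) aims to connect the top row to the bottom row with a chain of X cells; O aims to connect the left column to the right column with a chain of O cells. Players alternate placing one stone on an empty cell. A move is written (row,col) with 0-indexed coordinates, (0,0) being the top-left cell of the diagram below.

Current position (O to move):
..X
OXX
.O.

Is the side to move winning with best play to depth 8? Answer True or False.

O winning at [..X/OXX/.O.]: False

ply 1, O at ..X/OXX/.O. | (0,0)=-1→O.X/OXX/.O.*; (0,1)=-1→.OX/OXX/.O.; (2,0)=-1→..X/OXX/OO.; (2,2)=-1→..X/OXX/.OO
ply 2, X at O.X/OXX/.O. | (0,1)=+1→OXX/OXX/.O.*; (2,0)=+1→O.X/OXX/XO.; (2,2)=+1→O.X/OXX/.OX
ply 3, O at OXX/OXX/.O. | (2,0)=-1→OXX/OXX/OO.*; (2,2)=-1→OXX/OXX/.OO
ply 4, X at OXX/OXX/OO. | (2,2)=+1→OXX/OXX/OOX*
ply 5: OXX/OXX/OOX is terminal -1 (O); from ..X/OXX/.O. depth 8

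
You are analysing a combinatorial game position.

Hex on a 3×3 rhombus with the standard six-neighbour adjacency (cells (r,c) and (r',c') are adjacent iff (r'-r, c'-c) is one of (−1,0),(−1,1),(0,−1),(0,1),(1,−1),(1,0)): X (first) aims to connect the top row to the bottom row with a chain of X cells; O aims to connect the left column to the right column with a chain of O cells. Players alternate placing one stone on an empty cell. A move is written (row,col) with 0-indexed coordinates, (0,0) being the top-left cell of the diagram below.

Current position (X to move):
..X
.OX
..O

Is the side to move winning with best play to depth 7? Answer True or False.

ply 1, X at ..X/.OX/..O | (0,0)=-1→X.X/.OX/..O; (0,1)=-1→.XX/.OX/..O; (1,0)=+1→..X/XOX/..O*; (2,0)=+1→..X/.OX/X.O; (2,1)=+1→..X/.OX/.XO
ply 2, O at ..X/XOX/..O | (0,0)=-1→O.X/XOX/..O*; (0,1)=-1→.OX/XOX/..O; (2,0)=-1→..X/XOX/O.O; (2,1)=-1→..X/XOX/.OO
ply 3, X at O.X/XOX/..O | (0,1)=+1→OXX/XOX/..O*; (2,0)=+1→O.X/XOX/X.O; (2,1)=+1→O.X/XOX/.XO
ply 4, O at OXX/XOX/..O | (2,0)=-1→OXX/XOX/O.O*; (2,1)=-1→OXX/XOX/.OO
ply 5, X at OXX/XOX/O.O | (2,1)=+1→OXX/XOX/OXO*
ply 6: OXX/XOX/OXO is terminal -1 (O); from ..X/.OX/..O depth 7

X winning at [..X/.OX/..O]: True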